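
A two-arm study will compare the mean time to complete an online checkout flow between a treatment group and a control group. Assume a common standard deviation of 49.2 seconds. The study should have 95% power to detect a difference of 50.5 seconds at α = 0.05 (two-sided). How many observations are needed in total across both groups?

50 total

For two equal groups, n per group = 2·((z_{α/2} + z_β)·σ/δ)².
z_{α/2} = 1.960; z_β = 1.645 (power 95%).
n = 2 × (3.605 × 49.2 / 50.5)² = 2 × 12.34 = 24.68
Round up: n = 25 per group.
Total across both groups: 2 × 25 = 50.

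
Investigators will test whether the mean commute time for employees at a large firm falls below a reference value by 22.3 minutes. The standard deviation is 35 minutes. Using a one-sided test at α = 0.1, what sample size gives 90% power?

For a one-sample z-test, n = ((z_α + z_β)·σ/δ)².
z_α = 1.282 (one-sided α = 0.1); z_β = 1.282 (power 90% → β = 0.1).
n = (2.564 × 35 / 22.3)² = 16.19
Round up: n = 17.

n = 17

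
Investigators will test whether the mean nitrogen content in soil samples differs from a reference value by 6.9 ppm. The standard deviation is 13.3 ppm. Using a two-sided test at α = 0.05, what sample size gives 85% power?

For a one-sample z-test, n = ((z_{α/2} + z_β)·σ/δ)².
z_{α/2} = 1.960 (two-sided α = 0.05); z_β = 1.036 (power 85% → β = 0.15).
n = (2.996 × 13.3 / 6.9)² = 33.35
Round up: n = 34.

34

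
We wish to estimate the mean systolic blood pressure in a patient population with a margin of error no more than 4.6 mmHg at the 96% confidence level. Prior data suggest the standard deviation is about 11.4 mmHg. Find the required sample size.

For a mean, the margin of error is E = z·σ/√n, so n = (zσ/E)².
At 96% confidence, z = 2.054.
n = (2.054 × 11.4 / 4.6)² = 25.91
Round up: n = 26.

n = 26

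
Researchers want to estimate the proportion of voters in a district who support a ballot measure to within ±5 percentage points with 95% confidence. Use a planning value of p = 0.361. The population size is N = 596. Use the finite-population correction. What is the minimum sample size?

223

For a proportion with margin E = 0.05 at 95% confidence, z = 1.960.
n = p̂(1−p̂)(z/E)² = 0.361 × 0.639 × (1.960/0.05)² = 354.47 — call this n₀.
Finite-population correction with N = 596: n = n₀ / (1 + (n₀−1)/N) = 354.47 / 1.593 = 222.52
Round up: n = 223.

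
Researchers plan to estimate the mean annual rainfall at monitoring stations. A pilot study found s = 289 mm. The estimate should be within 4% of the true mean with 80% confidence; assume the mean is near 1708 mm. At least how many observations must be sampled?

For a mean, the margin of error is E = z·σ/√n, so n = (zσ/E)².
At 80% confidence, z = 1.282.
E = 4% of 1708 = 68.32 mm.
n = (1.282 × 289 / 68.32)² = 29.41
Round up: n = 30.

30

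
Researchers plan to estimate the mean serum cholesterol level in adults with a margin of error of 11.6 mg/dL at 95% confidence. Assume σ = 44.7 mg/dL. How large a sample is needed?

58

For a mean, the margin of error is E = z·σ/√n, so n = (zσ/E)².
At 95% confidence, z = 1.960.
n = (1.960 × 44.7 / 11.6)² = 57.04
Round up: n = 58.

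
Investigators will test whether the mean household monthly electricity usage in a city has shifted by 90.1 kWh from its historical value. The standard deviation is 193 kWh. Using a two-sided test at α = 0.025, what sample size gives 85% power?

For a one-sample z-test, n = ((z_{α/2} + z_β)·σ/δ)².
z_{α/2} = 2.241 (two-sided α = 0.025); z_β = 1.036 (power 85% → β = 0.15).
n = (3.277 × 193 / 90.1)² = 49.27
Round up: n = 50.

n = 50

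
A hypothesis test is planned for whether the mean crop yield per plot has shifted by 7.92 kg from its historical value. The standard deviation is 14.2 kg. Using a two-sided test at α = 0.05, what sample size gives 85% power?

29

For a one-sample z-test, n = ((z_{α/2} + z_β)·σ/δ)².
z_{α/2} = 1.960 (two-sided α = 0.05); z_β = 1.036 (power 85% → β = 0.15).
n = (2.996 × 14.2 / 7.92)² = 28.85
Round up: n = 29.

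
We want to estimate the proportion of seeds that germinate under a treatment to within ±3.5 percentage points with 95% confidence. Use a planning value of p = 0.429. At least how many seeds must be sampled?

For a proportion with margin E = 0.035 at 95% confidence, z = 1.960.
n = p̂(1−p̂)(z/E)² = 0.429 × 0.571 × (1.960/0.035)² = 768.19
Round up: n = 769.

769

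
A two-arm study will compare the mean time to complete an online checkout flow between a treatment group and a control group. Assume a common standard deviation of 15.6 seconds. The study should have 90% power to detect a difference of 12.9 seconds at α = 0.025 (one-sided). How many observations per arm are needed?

31 per group

For two equal groups, n per group = 2·((z_α + z_β)·σ/δ)².
z_α = 1.960; z_β = 1.282 (power 90%).
n = 2 × (3.242 × 15.6 / 12.9)² = 2 × 15.37 = 30.74
Round up: n = 31 per group.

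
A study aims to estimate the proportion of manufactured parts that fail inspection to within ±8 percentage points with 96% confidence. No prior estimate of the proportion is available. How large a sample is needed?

For a proportion with margin E = 0.08 at 96% confidence, z = 2.054.
With no prior estimate, use p = 0.5, which maximizes p(1−p) at 0.25.
n = 0.25 × (z/E)² = 0.25 × (2.054/0.08)² = 164.80
Round up: n = 165.

165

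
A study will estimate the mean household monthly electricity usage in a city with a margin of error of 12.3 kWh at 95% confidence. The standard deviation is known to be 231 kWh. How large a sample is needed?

For a mean, the margin of error is E = z·σ/√n, so n = (zσ/E)².
At 95% confidence, z = 1.960.
n = (1.960 × 231 / 12.3)² = 1354.96
Round up: n = 1355.

n = 1355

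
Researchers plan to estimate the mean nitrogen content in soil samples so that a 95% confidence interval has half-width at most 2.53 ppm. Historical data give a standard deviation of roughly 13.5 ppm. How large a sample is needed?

For a mean, the margin of error is E = z·σ/√n, so n = (zσ/E)².
At 95% confidence, z = 1.960.
n = (1.960 × 13.5 / 2.53)² = 109.38
Round up: n = 110.

110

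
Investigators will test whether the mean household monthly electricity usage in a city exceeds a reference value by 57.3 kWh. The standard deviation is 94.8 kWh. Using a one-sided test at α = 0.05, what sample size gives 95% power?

n = 30

For a one-sample z-test, n = ((z_α + z_β)·σ/δ)².
z_α = 1.645 (one-sided α = 0.05); z_β = 1.645 (power 95% → β = 0.05).
n = (3.290 × 94.8 / 57.3)² = 29.63
Round up: n = 30.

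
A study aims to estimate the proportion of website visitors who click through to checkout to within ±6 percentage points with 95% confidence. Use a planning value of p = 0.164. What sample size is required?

For a proportion with margin E = 0.06 at 95% confidence, z = 1.960.
n = p̂(1−p̂)(z/E)² = 0.164 × 0.836 × (1.960/0.06)² = 146.31
Round up: n = 147.

n = 147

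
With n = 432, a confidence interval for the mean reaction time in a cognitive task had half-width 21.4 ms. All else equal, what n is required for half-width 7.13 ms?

n = 3892

Margin of error scales as 1/√n, so n₂ = n₁·(E₁/E₂)².
n₂ = 432 × (21.4/7.13)² = 432 × 9.008 = 3891.46
Round up: n₂ = 3892.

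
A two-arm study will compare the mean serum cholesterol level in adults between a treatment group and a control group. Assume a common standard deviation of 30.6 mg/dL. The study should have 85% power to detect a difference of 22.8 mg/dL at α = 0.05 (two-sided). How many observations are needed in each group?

For two equal groups, n per group = 2·((z_{α/2} + z_β)·σ/δ)².
z_{α/2} = 1.960; z_β = 1.036 (power 85%).
n = 2 × (2.996 × 30.6 / 22.8)² = 2 × 16.17 = 32.34
Round up: n = 33 per group.

33 per group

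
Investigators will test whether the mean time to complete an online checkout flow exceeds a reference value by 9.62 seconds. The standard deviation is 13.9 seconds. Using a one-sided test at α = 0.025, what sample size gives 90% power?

n = 22

For a one-sample z-test, n = ((z_α + z_β)·σ/δ)².
z_α = 1.960 (one-sided α = 0.025); z_β = 1.282 (power 90% → β = 0.1).
n = (3.242 × 13.9 / 9.62)² = 21.94
Round up: n = 22.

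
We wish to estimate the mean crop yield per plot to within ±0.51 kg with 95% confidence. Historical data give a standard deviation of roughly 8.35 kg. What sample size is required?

1030

For a mean, the margin of error is E = z·σ/√n, so n = (zσ/E)².
At 95% confidence, z = 1.960.
n = (1.960 × 8.35 / 0.51)² = 1029.78
Round up: n = 1030.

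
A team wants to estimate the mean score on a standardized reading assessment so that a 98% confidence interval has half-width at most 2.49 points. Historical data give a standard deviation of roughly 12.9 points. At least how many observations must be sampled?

n = 146

For a mean, the margin of error is E = z·σ/√n, so n = (zσ/E)².
At 98% confidence, z = 2.326.
n = (2.326 × 12.9 / 2.49)² = 145.21
Round up: n = 146.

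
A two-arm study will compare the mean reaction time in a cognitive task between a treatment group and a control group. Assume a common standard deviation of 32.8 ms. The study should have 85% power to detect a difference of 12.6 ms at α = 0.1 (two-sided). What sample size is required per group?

98 per group

For two equal groups, n per group = 2·((z_{α/2} + z_β)·σ/δ)².
z_{α/2} = 1.645; z_β = 1.036 (power 85%).
n = 2 × (2.681 × 32.8 / 12.6)² = 2 × 48.71 = 97.42
Round up: n = 98 per group.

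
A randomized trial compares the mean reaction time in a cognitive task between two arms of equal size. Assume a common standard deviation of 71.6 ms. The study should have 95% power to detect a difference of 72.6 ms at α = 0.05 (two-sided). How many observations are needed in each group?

26 per group

For two equal groups, n per group = 2·((z_{α/2} + z_β)·σ/δ)².
z_{α/2} = 1.960; z_β = 1.645 (power 95%).
n = 2 × (3.605 × 71.6 / 72.6)² = 2 × 12.64 = 25.28
Round up: n = 26 per group.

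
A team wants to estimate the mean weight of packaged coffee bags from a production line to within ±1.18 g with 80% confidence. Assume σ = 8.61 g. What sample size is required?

For a mean, the margin of error is E = z·σ/√n, so n = (zσ/E)².
At 80% confidence, z = 1.282.
n = (1.282 × 8.61 / 1.18)² = 87.50
Round up: n = 88.

88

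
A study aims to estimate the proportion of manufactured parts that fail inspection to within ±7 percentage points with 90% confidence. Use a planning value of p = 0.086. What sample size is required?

For a proportion with margin E = 0.07 at 90% confidence, z = 1.645.
n = p̂(1−p̂)(z/E)² = 0.086 × 0.914 × (1.645/0.07)² = 43.41
Round up: n = 44.

44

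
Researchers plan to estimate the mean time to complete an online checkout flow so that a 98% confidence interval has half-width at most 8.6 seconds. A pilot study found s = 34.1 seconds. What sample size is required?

For a mean, the margin of error is E = z·σ/√n, so n = (zσ/E)².
At 98% confidence, z = 2.326.
n = (2.326 × 34.1 / 8.6)² = 85.06
Round up: n = 86.

86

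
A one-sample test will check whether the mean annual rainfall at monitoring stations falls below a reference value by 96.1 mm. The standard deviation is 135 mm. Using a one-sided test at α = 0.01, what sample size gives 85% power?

For a one-sample z-test, n = ((z_α + z_β)·σ/δ)².
z_α = 2.326 (one-sided α = 0.01); z_β = 1.036 (power 85% → β = 0.15).
n = (3.362 × 135 / 96.1)² = 22.31
Round up: n = 23.

n = 23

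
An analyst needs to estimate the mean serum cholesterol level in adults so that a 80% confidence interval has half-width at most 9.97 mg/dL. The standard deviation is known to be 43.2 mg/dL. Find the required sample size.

For a mean, the margin of error is E = z·σ/√n, so n = (zσ/E)².
At 80% confidence, z = 1.282.
n = (1.282 × 43.2 / 9.97)² = 30.86
Round up: n = 31.

31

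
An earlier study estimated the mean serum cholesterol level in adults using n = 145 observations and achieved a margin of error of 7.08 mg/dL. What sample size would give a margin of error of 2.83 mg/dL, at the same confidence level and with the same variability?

908

Margin of error scales as 1/√n, so n₂ = n₁·(E₁/E₂)².
n₂ = 145 × (7.08/2.83)² = 145 × 6.259 = 907.56
Round up: n₂ = 908.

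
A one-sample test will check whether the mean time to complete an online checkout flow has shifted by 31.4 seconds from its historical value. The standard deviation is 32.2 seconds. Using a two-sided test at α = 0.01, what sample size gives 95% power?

n = 19

For a one-sample z-test, n = ((z_{α/2} + z_β)·σ/δ)².
z_{α/2} = 2.576 (two-sided α = 0.01); z_β = 1.645 (power 95% → β = 0.05).
n = (4.221 × 32.2 / 31.4)² = 18.74
Round up: n = 19.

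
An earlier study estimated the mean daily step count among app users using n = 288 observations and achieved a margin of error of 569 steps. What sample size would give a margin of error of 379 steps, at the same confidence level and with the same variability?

650

Margin of error scales as 1/√n, so n₂ = n₁·(E₁/E₂)².
n₂ = 288 × (569/379)² = 288 × 2.254 = 649.15
Round up: n₂ = 650.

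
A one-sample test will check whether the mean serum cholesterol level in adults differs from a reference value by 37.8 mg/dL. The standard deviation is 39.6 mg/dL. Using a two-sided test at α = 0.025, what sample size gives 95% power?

n = 17

For a one-sample z-test, n = ((z_{α/2} + z_β)·σ/δ)².
z_{α/2} = 2.241 (two-sided α = 0.025); z_β = 1.645 (power 95% → β = 0.05).
n = (3.886 × 39.6 / 37.8)² = 16.57
Round up: n = 17.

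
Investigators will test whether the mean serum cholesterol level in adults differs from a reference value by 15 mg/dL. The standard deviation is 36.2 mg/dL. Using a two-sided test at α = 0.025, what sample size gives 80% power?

For a one-sample z-test, n = ((z_{α/2} + z_β)·σ/δ)².
z_{α/2} = 2.241 (two-sided α = 0.025); z_β = 0.842 (power 80% → β = 0.2).
n = (3.083 × 36.2 / 15)² = 55.36
Round up: n = 56.

56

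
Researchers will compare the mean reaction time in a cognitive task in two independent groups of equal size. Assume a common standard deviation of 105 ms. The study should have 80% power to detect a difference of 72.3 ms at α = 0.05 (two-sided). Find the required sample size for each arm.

34 per group

For two equal groups, n per group = 2·((z_{α/2} + z_β)·σ/δ)².
z_{α/2} = 1.960; z_β = 0.842 (power 80%).
n = 2 × (2.802 × 105 / 72.3)² = 2 × 16.56 = 33.12
Round up: n = 34 per group.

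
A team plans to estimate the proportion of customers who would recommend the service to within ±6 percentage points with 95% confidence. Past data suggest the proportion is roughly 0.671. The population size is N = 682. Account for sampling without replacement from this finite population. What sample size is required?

For a proportion with margin E = 0.06 at 95% confidence, z = 1.960.
n = p̂(1−p̂)(z/E)² = 0.671 × 0.329 × (1.960/0.06)² = 235.57 — call this n₀.
Finite-population correction with N = 682: n = n₀ / (1 + (n₀−1)/N) = 235.57 / 1.344 = 175.28
Round up: n = 176.

176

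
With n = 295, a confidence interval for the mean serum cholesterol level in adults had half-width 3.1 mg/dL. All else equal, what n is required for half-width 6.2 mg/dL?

Margin of error scales as 1/√n, so n₂ = n₁·(E₁/E₂)².
n₂ = 295 × (3.1/6.2)² = 295 × 0.25 = 73.75
Round up: n₂ = 74.

74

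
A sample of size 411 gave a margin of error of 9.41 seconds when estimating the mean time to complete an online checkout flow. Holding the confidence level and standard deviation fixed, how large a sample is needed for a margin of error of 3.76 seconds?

2575

Margin of error scales as 1/√n, so n₂ = n₁·(E₁/E₂)².
n₂ = 411 × (9.41/3.76)² = 411 × 6.263 = 2574.09
Round up: n₂ = 2575.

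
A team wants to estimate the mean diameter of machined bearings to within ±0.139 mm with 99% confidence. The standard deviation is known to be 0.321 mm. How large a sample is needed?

For a mean, the margin of error is E = z·σ/√n, so n = (zσ/E)².
At 99% confidence, z = 2.576.
n = (2.576 × 0.321 / 0.139)² = 35.39
Round up: n = 36.

36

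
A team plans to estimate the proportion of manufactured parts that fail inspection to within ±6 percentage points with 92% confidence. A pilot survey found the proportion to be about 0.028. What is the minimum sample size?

24

For a proportion with margin E = 0.06 at 92% confidence, z = 1.751.
n = p̂(1−p̂)(z/E)² = 0.028 × 0.972 × (1.751/0.06)² = 23.18
Round up: n = 24.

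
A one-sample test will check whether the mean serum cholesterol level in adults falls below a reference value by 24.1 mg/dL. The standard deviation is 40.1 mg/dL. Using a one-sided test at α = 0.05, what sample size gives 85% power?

For a one-sample z-test, n = ((z_α + z_β)·σ/δ)².
z_α = 1.645 (one-sided α = 0.05); z_β = 1.036 (power 85% → β = 0.15).
n = (2.681 × 40.1 / 24.1)² = 19.90
Round up: n = 20.

n = 20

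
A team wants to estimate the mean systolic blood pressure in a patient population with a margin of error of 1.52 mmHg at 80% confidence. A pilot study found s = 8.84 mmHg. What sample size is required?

56

For a mean, the margin of error is E = z·σ/√n, so n = (zσ/E)².
At 80% confidence, z = 1.282.
n = (1.282 × 8.84 / 1.52)² = 55.59
Round up: n = 56.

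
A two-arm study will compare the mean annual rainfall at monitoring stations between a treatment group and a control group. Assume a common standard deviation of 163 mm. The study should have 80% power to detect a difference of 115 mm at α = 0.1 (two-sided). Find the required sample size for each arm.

For two equal groups, n per group = 2·((z_{α/2} + z_β)·σ/δ)².
z_{α/2} = 1.645; z_β = 0.842 (power 80%).
n = 2 × (2.487 × 163 / 115)² = 2 × 12.43 = 24.86
Round up: n = 25 per group.

25 per group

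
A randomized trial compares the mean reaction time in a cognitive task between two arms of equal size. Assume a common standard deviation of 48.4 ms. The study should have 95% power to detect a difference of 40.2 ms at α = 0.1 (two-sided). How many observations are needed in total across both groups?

For two equal groups, n per group = 2·((z_{α/2} + z_β)·σ/δ)².
z_{α/2} = 1.645; z_β = 1.645 (power 95%).
n = 2 × (3.290 × 48.4 / 40.2)² = 2 × 15.69 = 31.38
Round up: n = 32 per group.
Total across both groups: 2 × 32 = 64.

64 total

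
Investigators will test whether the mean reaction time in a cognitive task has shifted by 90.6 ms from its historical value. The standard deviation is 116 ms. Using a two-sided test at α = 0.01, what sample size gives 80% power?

20

For a one-sample z-test, n = ((z_{α/2} + z_β)·σ/δ)².
z_{α/2} = 2.576 (two-sided α = 0.01); z_β = 0.842 (power 80% → β = 0.2).
n = (3.418 × 116 / 90.6)² = 19.15
Round up: n = 20.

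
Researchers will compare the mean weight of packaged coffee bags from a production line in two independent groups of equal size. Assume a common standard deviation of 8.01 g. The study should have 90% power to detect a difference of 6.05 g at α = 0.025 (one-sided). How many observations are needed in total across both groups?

For two equal groups, n per group = 2·((z_α + z_β)·σ/δ)².
z_α = 1.960; z_β = 1.282 (power 90%).
n = 2 × (3.242 × 8.01 / 6.05)² = 2 × 18.42 = 36.84
Round up: n = 37 per group.
Total across both groups: 2 × 37 = 74.

74 total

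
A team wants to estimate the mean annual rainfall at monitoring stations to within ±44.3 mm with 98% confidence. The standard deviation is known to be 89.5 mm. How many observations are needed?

23

For a mean, the margin of error is E = z·σ/√n, so n = (zσ/E)².
At 98% confidence, z = 2.326.
n = (2.326 × 89.5 / 44.3)² = 22.08
Round up: n = 23.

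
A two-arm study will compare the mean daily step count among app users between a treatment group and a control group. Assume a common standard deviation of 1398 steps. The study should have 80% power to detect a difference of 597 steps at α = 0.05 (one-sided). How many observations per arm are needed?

68 per group

For two equal groups, n per group = 2·((z_α + z_β)·σ/δ)².
z_α = 1.645; z_β = 0.842 (power 80%).
n = 2 × (2.487 × 1398 / 597)² = 2 × 33.92 = 67.84
Round up: n = 68 per group.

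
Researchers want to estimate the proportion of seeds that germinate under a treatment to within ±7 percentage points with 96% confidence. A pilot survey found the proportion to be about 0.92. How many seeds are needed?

n = 64

For a proportion with margin E = 0.07 at 96% confidence, z = 2.054.
n = p̂(1−p̂)(z/E)² = 0.92 × 0.08 × (2.054/0.07)² = 63.37
Round up: n = 64.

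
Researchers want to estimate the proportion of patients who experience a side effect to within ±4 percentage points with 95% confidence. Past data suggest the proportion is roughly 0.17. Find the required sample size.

For a proportion with margin E = 0.04 at 95% confidence, z = 1.960.
n = p̂(1−p̂)(z/E)² = 0.17 × 0.83 × (1.960/0.04)² = 338.78
Round up: n = 339.

n = 339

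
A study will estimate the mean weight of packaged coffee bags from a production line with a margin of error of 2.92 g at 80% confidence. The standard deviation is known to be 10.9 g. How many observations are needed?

For a mean, the margin of error is E = z·σ/√n, so n = (zσ/E)².
At 80% confidence, z = 1.282.
n = (1.282 × 10.9 / 2.92)² = 22.90
Round up: n = 23.

n = 23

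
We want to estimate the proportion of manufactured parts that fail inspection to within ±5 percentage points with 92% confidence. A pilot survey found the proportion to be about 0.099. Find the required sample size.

For a proportion with margin E = 0.05 at 92% confidence, z = 1.751.
n = p̂(1−p̂)(z/E)² = 0.099 × 0.901 × (1.751/0.05)² = 109.39
Round up: n = 110.

110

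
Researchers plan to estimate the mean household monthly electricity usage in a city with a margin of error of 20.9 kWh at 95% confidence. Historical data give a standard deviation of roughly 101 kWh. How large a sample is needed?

For a mean, the margin of error is E = z·σ/√n, so n = (zσ/E)².
At 95% confidence, z = 1.960.
n = (1.960 × 101 / 20.9)² = 89.71
Round up: n = 90.

90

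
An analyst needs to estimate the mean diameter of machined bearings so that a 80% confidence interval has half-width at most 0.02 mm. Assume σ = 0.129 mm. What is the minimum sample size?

69

For a mean, the margin of error is E = z·σ/√n, so n = (zσ/E)².
At 80% confidence, z = 1.282.
n = (1.282 × 0.129 / 0.02)² = 68.37
Round up: n = 69.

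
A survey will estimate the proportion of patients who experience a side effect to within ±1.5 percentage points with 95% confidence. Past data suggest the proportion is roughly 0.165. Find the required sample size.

For a proportion with margin E = 0.015 at 95% confidence, z = 1.960.
n = p̂(1−p̂)(z/E)² = 0.165 × 0.835 × (1.960/0.015)² = 2352.34
Round up: n = 2353.

n = 2353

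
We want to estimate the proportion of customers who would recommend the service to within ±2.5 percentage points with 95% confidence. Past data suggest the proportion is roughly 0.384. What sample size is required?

For a proportion with margin E = 0.025 at 95% confidence, z = 1.960.
n = p̂(1−p̂)(z/E)² = 0.384 × 0.616 × (1.960/0.025)² = 1453.93
Round up: n = 1454.

1454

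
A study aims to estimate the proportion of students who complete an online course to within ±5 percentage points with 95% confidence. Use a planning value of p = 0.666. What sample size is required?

For a proportion with margin E = 0.05 at 95% confidence, z = 1.960.
n = p̂(1−p̂)(z/E)² = 0.666 × 0.334 × (1.960/0.05)² = 341.82
Round up: n = 342.

342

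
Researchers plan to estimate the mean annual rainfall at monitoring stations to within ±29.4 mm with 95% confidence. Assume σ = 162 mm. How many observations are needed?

For a mean, the margin of error is E = z·σ/√n, so n = (zσ/E)².
At 95% confidence, z = 1.960.
n = (1.960 × 162 / 29.4)² = 116.64
Round up: n = 117.

n = 117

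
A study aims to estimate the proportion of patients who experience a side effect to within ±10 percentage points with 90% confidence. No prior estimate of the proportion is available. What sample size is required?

For a proportion with margin E = 0.1 at 90% confidence, z = 1.645.
With no prior estimate, use p = 0.5, which maximizes p(1−p) at 0.25.
n = 0.25 × (z/E)² = 0.25 × (1.645/0.1)² = 67.65
Round up: n = 68.

68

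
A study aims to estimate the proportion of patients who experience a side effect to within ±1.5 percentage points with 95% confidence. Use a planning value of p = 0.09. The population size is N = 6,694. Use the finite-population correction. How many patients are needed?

For a proportion with margin E = 0.015 at 95% confidence, z = 1.960.
n = p̂(1−p̂)(z/E)² = 0.09 × 0.91 × (1.960/0.015)² = 1398.34 — call this n₀.
Finite-population correction with N = 6,694: n = n₀ / (1 + (n₀−1)/N) = 1398.34 / 1.209 = 1156.61
Round up: n = 1157.

1157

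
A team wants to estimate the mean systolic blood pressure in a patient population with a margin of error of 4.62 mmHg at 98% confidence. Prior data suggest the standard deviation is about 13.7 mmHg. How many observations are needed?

For a mean, the margin of error is E = z·σ/√n, so n = (zσ/E)².
At 98% confidence, z = 2.326.
n = (2.326 × 13.7 / 4.62)² = 47.57
Round up: n = 48.

n = 48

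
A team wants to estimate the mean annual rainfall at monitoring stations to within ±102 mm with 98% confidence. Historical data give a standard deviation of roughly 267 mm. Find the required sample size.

n = 38

For a mean, the margin of error is E = z·σ/√n, so n = (zσ/E)².
At 98% confidence, z = 2.326.
n = (2.326 × 267 / 102)² = 37.07
Round up: n = 38.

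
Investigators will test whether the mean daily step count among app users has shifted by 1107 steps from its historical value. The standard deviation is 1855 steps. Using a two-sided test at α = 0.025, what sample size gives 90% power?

35

For a one-sample z-test, n = ((z_{α/2} + z_β)·σ/δ)².
z_{α/2} = 2.241 (two-sided α = 0.025); z_β = 1.282 (power 90% → β = 0.1).
n = (3.523 × 1855 / 1107)² = 34.85
Round up: n = 35.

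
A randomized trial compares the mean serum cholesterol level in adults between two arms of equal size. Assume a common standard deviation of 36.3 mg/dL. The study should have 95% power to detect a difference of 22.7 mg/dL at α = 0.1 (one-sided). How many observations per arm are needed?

44 per group

For two equal groups, n per group = 2·((z_α + z_β)·σ/δ)².
z_α = 1.282; z_β = 1.645 (power 95%).
n = 2 × (2.927 × 36.3 / 22.7)² = 2 × 21.91 = 43.82
Round up: n = 44 per group.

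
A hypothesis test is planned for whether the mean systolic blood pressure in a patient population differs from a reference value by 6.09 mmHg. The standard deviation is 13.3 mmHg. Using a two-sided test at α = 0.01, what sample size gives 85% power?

For a one-sample z-test, n = ((z_{α/2} + z_β)·σ/δ)².
z_{α/2} = 2.576 (two-sided α = 0.01); z_β = 1.036 (power 85% → β = 0.15).
n = (3.612 × 13.3 / 6.09)² = 62.22
Round up: n = 63.

63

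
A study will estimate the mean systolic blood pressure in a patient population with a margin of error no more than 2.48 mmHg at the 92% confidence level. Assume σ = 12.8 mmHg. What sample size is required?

82

For a mean, the margin of error is E = z·σ/√n, so n = (zσ/E)².
At 92% confidence, z = 1.751.
n = (1.751 × 12.8 / 2.48)² = 81.67
Round up: n = 82.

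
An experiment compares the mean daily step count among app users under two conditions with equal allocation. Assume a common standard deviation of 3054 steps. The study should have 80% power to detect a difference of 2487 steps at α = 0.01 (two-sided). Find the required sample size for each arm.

For two equal groups, n per group = 2·((z_{α/2} + z_β)·σ/δ)².
z_{α/2} = 2.576; z_β = 0.842 (power 80%).
n = 2 × (3.418 × 3054 / 2487)² = 2 × 17.62 = 35.24
Round up: n = 36 per group.

36 per group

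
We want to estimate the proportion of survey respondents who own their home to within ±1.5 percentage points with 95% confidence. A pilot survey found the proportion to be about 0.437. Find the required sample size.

4201

For a proportion with margin E = 0.015 at 95% confidence, z = 1.960.
n = p̂(1−p̂)(z/E)² = 0.437 × 0.563 × (1.960/0.015)² = 4200.68
Round up: n = 4201.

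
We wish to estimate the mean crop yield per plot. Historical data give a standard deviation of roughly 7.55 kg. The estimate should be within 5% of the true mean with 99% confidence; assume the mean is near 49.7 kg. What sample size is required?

For a mean, the margin of error is E = z·σ/√n, so n = (zσ/E)².
At 99% confidence, z = 2.576.
E = 5% of 49.7 = 2.485 kg.
n = (2.576 × 7.55 / 2.485)² = 61.25
Round up: n = 62.

62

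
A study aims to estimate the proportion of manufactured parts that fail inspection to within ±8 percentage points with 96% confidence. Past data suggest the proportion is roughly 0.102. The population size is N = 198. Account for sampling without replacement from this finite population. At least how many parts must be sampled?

For a proportion with margin E = 0.08 at 96% confidence, z = 2.054.
n = p̂(1−p̂)(z/E)² = 0.102 × 0.898 × (2.054/0.08)² = 60.38 — call this n₀.
Finite-population correction with N = 198: n = n₀ / (1 + (n₀−1)/N) = 60.38 / 1.3 = 46.45
Round up: n = 47.

47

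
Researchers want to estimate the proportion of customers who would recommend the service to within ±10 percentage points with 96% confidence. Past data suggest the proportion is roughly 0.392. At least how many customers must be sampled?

101

For a proportion with margin E = 0.1 at 96% confidence, z = 2.054.
n = p̂(1−p̂)(z/E)² = 0.392 × 0.608 × (2.054/0.1)² = 100.55
Round up: n = 101.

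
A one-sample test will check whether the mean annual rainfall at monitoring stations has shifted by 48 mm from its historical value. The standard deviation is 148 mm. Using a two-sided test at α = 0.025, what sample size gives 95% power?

144

For a one-sample z-test, n = ((z_{α/2} + z_β)·σ/δ)².
z_{α/2} = 2.241 (two-sided α = 0.025); z_β = 1.645 (power 95% → β = 0.05).
n = (3.886 × 148 / 48)² = 143.56
Round up: n = 144.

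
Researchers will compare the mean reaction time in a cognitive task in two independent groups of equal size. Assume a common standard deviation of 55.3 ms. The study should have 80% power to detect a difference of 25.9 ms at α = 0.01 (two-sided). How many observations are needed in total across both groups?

For two equal groups, n per group = 2·((z_{α/2} + z_β)·σ/δ)².
z_{α/2} = 2.576; z_β = 0.842 (power 80%).
n = 2 × (3.418 × 55.3 / 25.9)² = 2 × 53.26 = 106.52
Round up: n = 107 per group.
Total across both groups: 2 × 107 = 214.

214 total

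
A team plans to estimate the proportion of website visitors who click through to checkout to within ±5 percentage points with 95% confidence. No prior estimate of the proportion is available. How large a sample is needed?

For a proportion with margin E = 0.05 at 95% confidence, z = 1.960.
With no prior estimate, use p = 0.5, which maximizes p(1−p) at 0.25.
n = 0.25 × (z/E)² = 0.25 × (1.960/0.05)² = 384.16
Round up: n = 385.

n = 385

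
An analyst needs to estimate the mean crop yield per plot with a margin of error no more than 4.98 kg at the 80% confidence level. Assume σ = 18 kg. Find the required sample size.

For a mean, the margin of error is E = z·σ/√n, so n = (zσ/E)².
At 80% confidence, z = 1.282.
n = (1.282 × 18 / 4.98)² = 21.47
Round up: n = 22.

22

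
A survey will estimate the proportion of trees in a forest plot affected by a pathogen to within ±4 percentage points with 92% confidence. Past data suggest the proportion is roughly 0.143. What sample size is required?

For a proportion with margin E = 0.04 at 92% confidence, z = 1.751.
n = p̂(1−p̂)(z/E)² = 0.143 × 0.857 × (1.751/0.04)² = 234.84
Round up: n = 235.

235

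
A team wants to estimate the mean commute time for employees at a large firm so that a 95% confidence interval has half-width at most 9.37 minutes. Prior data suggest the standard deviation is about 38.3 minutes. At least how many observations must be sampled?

For a mean, the margin of error is E = z·σ/√n, so n = (zσ/E)².
At 95% confidence, z = 1.960.
n = (1.960 × 38.3 / 9.37)² = 64.18
Round up: n = 65.

65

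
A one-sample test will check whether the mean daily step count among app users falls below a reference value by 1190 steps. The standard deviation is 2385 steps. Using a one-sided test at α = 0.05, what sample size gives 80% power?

For a one-sample z-test, n = ((z_α + z_β)·σ/δ)².
z_α = 1.645 (one-sided α = 0.05); z_β = 0.842 (power 80% → β = 0.2).
n = (2.487 × 2385 / 1190)² = 24.84
Round up: n = 25.

25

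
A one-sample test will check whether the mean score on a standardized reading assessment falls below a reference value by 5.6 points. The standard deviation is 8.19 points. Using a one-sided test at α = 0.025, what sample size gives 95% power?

For a one-sample z-test, n = ((z_α + z_β)·σ/δ)².
z_α = 1.960 (one-sided α = 0.025); z_β = 1.645 (power 95% → β = 0.05).
n = (3.605 × 8.19 / 5.6)² = 27.80
Round up: n = 28.

n = 28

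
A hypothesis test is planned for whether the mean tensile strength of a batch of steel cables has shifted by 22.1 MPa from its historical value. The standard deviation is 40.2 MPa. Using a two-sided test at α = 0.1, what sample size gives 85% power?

24

For a one-sample z-test, n = ((z_{α/2} + z_β)·σ/δ)².
z_{α/2} = 1.645 (two-sided α = 0.1); z_β = 1.036 (power 85% → β = 0.15).
n = (2.681 × 40.2 / 22.1)² = 23.78
Round up: n = 24.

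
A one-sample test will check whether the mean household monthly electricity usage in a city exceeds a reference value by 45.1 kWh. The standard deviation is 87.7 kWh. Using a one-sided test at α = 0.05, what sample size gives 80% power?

24

For a one-sample z-test, n = ((z_α + z_β)·σ/δ)².
z_α = 1.645 (one-sided α = 0.05); z_β = 0.842 (power 80% → β = 0.2).
n = (2.487 × 87.7 / 45.1)² = 23.39
Round up: n = 24.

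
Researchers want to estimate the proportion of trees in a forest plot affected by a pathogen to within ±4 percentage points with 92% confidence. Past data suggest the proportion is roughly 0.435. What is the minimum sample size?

471

For a proportion with margin E = 0.04 at 92% confidence, z = 1.751.
n = p̂(1−p̂)(z/E)² = 0.435 × 0.565 × (1.751/0.04)² = 470.97
Round up: n = 471.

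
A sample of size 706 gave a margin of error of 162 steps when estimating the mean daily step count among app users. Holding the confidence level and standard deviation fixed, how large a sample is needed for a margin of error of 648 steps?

n = 45

Margin of error scales as 1/√n, so n₂ = n₁·(E₁/E₂)².
n₂ = 706 × (162/648)² = 706 × 0.0625 = 44.12
Round up: n₂ = 45.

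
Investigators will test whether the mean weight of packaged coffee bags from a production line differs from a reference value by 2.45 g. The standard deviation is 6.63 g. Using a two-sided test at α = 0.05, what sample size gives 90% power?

77

For a one-sample z-test, n = ((z_{α/2} + z_β)·σ/δ)².
z_{α/2} = 1.960 (two-sided α = 0.05); z_β = 1.282 (power 90% → β = 0.1).
n = (3.242 × 6.63 / 2.45)² = 76.97
Round up: n = 77.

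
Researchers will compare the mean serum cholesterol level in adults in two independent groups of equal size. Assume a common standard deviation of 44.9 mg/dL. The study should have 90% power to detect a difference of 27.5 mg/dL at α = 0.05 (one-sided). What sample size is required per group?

46 per group

For two equal groups, n per group = 2·((z_α + z_β)·σ/δ)².
z_α = 1.645; z_β = 1.282 (power 90%).
n = 2 × (2.927 × 44.9 / 27.5)² = 2 × 22.84 = 45.68
Round up: n = 46 per group.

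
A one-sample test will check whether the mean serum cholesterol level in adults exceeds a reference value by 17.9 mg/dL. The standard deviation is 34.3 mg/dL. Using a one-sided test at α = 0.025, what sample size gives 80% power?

For a one-sample z-test, n = ((z_α + z_β)·σ/δ)².
z_α = 1.960 (one-sided α = 0.025); z_β = 0.842 (power 80% → β = 0.2).
n = (2.802 × 34.3 / 17.9)² = 28.83
Round up: n = 29.

29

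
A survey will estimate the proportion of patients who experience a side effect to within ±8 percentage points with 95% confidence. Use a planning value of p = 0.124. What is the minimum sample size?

66

For a proportion with margin E = 0.08 at 95% confidence, z = 1.960.
n = p̂(1−p̂)(z/E)² = 0.124 × 0.876 × (1.960/0.08)² = 65.20
Round up: n = 66.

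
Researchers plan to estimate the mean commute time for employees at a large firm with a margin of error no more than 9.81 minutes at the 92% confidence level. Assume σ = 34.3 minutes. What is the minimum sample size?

For a mean, the margin of error is E = z·σ/√n, so n = (zσ/E)².
At 92% confidence, z = 1.751.
n = (1.751 × 34.3 / 9.81)² = 37.48
Round up: n = 38.

38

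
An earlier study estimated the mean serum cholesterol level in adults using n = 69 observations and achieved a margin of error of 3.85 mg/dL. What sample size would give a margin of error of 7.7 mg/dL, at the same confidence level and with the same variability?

Margin of error scales as 1/√n, so n₂ = n₁·(E₁/E₂)².
n₂ = 69 × (3.85/7.7)² = 69 × 0.25 = 17.25
Round up: n₂ = 18.

18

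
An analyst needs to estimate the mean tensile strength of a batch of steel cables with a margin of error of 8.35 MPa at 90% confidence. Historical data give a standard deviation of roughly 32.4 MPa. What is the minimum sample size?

41

For a mean, the margin of error is E = z·σ/√n, so n = (zσ/E)².
At 90% confidence, z = 1.645.
n = (1.645 × 32.4 / 8.35)² = 40.74
Round up: n = 41.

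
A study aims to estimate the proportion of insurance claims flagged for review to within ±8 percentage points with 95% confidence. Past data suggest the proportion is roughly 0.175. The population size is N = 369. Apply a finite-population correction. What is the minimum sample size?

For a proportion with margin E = 0.08 at 95% confidence, z = 1.960.
n = p̂(1−p̂)(z/E)² = 0.175 × 0.825 × (1.960/0.08)² = 86.66 — call this n₀.
Finite-population correction with N = 369: n = n₀ / (1 + (n₀−1)/N) = 86.66 / 1.232 = 70.34
Round up: n = 71.

71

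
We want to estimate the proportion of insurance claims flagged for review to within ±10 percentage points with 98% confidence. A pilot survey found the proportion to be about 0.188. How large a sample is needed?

n = 83

For a proportion with margin E = 0.1 at 98% confidence, z = 2.326.
n = p̂(1−p̂)(z/E)² = 0.188 × 0.812 × (2.326/0.1)² = 82.59
Round up: n = 83.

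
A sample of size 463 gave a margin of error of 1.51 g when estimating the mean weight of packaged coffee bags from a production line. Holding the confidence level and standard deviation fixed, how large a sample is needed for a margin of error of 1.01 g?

Margin of error scales as 1/√n, so n₂ = n₁·(E₁/E₂)².
n₂ = 463 × (1.51/1.01)² = 463 × 2.235 = 1034.80
Round up: n₂ = 1035.

1035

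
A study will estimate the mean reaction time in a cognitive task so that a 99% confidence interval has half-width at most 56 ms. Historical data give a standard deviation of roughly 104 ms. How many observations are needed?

23

For a mean, the margin of error is E = z·σ/√n, so n = (zσ/E)².
At 99% confidence, z = 2.576.
n = (2.576 × 104 / 56)² = 22.89
Round up: n = 23.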